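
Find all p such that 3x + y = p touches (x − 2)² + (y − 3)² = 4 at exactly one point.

Tangency holds when the distance from the centre (2, 3) to the line equals the radius 2:
|3·2 + 1·3 − p| / √10 = 2
|p − (9)| = 2√10.

p = 9 ± 2√10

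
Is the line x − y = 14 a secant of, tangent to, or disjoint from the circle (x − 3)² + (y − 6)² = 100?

Centre (3, 6), r² = 100. Distance² from centre to line = (−17)²/2 = 289/2.
Since d² > r², the line lies outside the circle.

disjoint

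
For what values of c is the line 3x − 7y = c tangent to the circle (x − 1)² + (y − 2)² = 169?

For a tangent, require d(centre, line) = r = 13.
|3·1 − 7·2 − c| / √58 = 13
|c − (−11)| = 13√58.

c = −11 ± 13√58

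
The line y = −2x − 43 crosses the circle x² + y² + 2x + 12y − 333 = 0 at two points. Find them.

From the line, y = −2x − 43. Substituting:
5x² + 150x + 1000 = 0  ⟹  x² + 30x + 200 = 0
x = −10 or x = −20, giving (−10, −23) and (−20, −3).

(−20, −3) and (−10, −23)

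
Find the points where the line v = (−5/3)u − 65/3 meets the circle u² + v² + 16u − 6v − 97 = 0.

From the line, v = (−65 − 5u)/3. Substituting:
34u² + 884u + 4522 = 0  ⟹  u² + 26u + 133 = 0
u = −7 or u = −19, giving (−7, −10) and (−19, 10).

(−19, 10) and (−7, −10)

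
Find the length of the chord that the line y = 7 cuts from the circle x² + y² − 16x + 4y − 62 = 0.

Substitute y = 7:
x² − 16x + 15 = 0
x = 15 or x = 1, giving (15, 7) and (1, 7).
|(15, 7) − (1, 7)| = √((14)² + (0)²) = 14.

14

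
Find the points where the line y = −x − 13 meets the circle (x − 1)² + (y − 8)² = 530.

(−22, 9) and (2, −15)

Substitute y = −x − 13:
2x² + 40x − 88 = 0  ⟹  x² + 20x − 44 = 0
x = 2 or x = −22, giving (2, −15) and (−22, 9).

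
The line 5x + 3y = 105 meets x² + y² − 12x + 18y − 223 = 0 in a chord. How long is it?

2√34

Express y = (105 − 5x)/3 and substitute into the circle:
34x² − 1428x + 14688 = 0  ⟹  x² − 42x + 432 = 0
x = 24 or x = 18, giving (24, −5) and (18, 5).
Chord length = distance between (24, −5) and (18, 5) = √136 = 2√34.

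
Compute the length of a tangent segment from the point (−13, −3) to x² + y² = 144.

Centre (0, 0), r² = 144. |PO|² = (−13)² + (−3)² = 178.
By the tangent–radius right angle, tangent length = √(|PO|² − r²) = √34.

√34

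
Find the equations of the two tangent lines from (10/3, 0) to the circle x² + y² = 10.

3x − y = 10 and 3x + y = 10

Let a tangent through (10/3, 0) have slope m. Its distance from (0, 0) must equal √10:
(−10/3m − (0))² = 10(m² + 1)
m² − 9 = 0, so m = 3 or m = −3.
Through (10/3, 0) these give 3x − y = 10 and 3x + y = 10.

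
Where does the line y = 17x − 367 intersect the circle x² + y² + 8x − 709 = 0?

Substitute y = 17x − 367:
290x² − 12470x + 133980 = 0  ⟹  x² − 43x + 462 = 0
x = 22 or x = 21, giving (22, 7) and (21, −10).

(21, −10) and (22, 7)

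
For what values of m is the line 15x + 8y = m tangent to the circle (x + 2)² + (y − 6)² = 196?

Tangency holds when the distance from the centre (−2, 6) to the line equals the radius 14:
|15·(−2) + 8·6 − m| / √289 = 14
|m − (18)| = 14·17, so m = 256 or m = −220.

m = −220 or m = 256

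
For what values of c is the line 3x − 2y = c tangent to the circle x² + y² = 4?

The line touches the circle iff its distance from (0, 0) is 2:
|3·0 − 2·0 − c| / √13 = 2
|c| = 2√13.

c = ±2√13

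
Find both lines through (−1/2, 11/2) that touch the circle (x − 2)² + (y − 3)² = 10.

x − 3y = −17 and 3x − y = −7

Write the tangent as mx − y + (11/2 − m·(−1/2)) = 0 and set its distance from the centre to √10:
[m·(5/2) − (−5/2)]² = 10(m² + 1)
3m² − 10m + 3 = 0, so m = 1/3 or m = 3.
Through (−1/2, 11/2) these give x − 3y = −17 and 3x − y = −7.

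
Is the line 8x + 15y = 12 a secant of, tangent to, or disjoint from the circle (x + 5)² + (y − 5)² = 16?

Substituting the line into the circle gives 289x² + 3258x + 5994 = 0.
Discriminant = (3258)² − 4·289·(5994) = 3685500 > 0.
Two real roots: the line is a secant.

secant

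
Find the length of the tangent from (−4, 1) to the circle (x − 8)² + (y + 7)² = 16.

Centre (8, −7), r² = 16. |PO|² = (−12)² + (8)² = 208.
The tangent meets the radius at right angles, so tangent² = |PO|² − r² = 208 − 16 = 192.

8√3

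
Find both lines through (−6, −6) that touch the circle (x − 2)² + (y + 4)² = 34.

3x + 5y = −48 and 5x − 3y = −12

Let a tangent through (−6, −6) have slope m. Its distance from (2, −4) must equal √34:
(8m − (2))² = 34(m² + 1)
15m² − 16m − 15 = 0, so m = −3/5 or m = 5/3.
Through (−6, −6) these give 3x + 5y = −48 and 5x − 3y = −12.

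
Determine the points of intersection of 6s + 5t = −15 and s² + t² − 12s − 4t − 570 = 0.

Express t = (−15 − 6s)/5 and substitute into the circle:
61s² − 13725 = 0  ⟹  s² − 225 = 0
s = 15 or s = −15, giving (15, −21) and (−15, 15).

(−15, 15) and (15, −21)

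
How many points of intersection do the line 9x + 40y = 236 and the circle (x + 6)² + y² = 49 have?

Centre (−6, 0), r² = 49. Distance² from centre to line = (−290)²/1681 = 84100/1681.
Since d² > r², the line lies outside the circle.

0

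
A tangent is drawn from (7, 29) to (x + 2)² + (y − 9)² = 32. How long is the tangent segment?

Centre (−2, 9), r² = 32. |PO|² = (9)² + (20)² = 481.
Power of the point: PT² = |PO|² − r² = 449, so PT = √449.

√449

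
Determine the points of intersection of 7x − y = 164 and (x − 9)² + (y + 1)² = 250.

(22, −10) and (24, 4)

Substitute y = 7x − 164:
50x² − 2300x + 26400 = 0  ⟹  x² − 46x + 528 = 0
x = 24 or x = 22, giving (24, 4) and (22, −10).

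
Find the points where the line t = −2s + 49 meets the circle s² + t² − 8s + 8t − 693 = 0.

(14, 21) and (30, −11)

Substitute t = −2s + 49:
5s² − 220s + 2100 = 0  ⟹  s² − 44s + 420 = 0
s = 30 or s = 14, giving (30, −11) and (14, 21).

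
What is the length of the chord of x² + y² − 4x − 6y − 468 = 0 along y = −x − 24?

11√2

The distance from (2, 3) to the line is 29/√2, and r² = 481.
Chord = 2√(r² − d²) = 2·√(121/2) = 11√2.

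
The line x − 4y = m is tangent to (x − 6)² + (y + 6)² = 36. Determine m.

m = 30 ± 6√17

Tangency holds when the distance from the centre (6, −6) to the line equals the radius 6:
|1·6 − 4·(−6) − m| / √17 = 6
|m − (30)| = 6√17.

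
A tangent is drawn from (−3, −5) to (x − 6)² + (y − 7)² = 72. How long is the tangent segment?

Centre (6, 7), r² = 72. |PO|² = (−9)² + (−12)² = 225.
The tangent meets the radius at right angles, so tangent² = |PO|² − r² = 225 − 72 = 153.

3√17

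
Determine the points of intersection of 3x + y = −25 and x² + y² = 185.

Substitute y = −3x − 25:
10x² + 150x + 440 = 0  ⟹  x² + 15x + 44 = 0
x = −4 or x = −11, giving (−4, −13) and (−11, 8).

(−11, 8) and (−4, −13)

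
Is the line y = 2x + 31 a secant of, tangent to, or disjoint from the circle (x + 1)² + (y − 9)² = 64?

Substituting the line into the circle gives 5x² + 90x + 421 = 0.
Δ = 8100 − 8420 = −320.
No real roots: the line does not meet the circle.

disjoint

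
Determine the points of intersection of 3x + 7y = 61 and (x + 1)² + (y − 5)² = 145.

(−10, 13) and (11, 4)

Express y = (61 − 3x)/7 and substitute into the circle:
58x² − 58x − 6380 = 0  ⟹  x² − x − 110 = 0
x = 11 or x = −10, giving (11, 4) and (−10, 13).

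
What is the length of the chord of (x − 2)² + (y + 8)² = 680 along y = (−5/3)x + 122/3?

Express y = (122 − 5x)/3 and substitute into the circle:
34x² − 1496x + 15232 = 0  ⟹  x² − 44x + 448 = 0
x = 28 or x = 16, giving (28, −6) and (16, 14).
Chord length = distance between (28, −6) and (16, 14) = √544 = 4√34.

4√34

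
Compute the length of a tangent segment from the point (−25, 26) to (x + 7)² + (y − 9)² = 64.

Centre (−7, 9), r² = 64. |PO|² = (−18)² + (17)² = 613.
By the tangent–radius right angle, tangent length = √(|PO|² − r²) = √549 = 3√61.

3√61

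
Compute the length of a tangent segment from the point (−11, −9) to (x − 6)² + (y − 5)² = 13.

Centre (6, 5), r² = 13. |PO|² = (−17)² + (−14)² = 485.
Power of the point: PT² = |PO|² − r² = 472, so PT = 2√118.

2√118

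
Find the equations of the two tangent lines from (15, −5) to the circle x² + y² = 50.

x − 7y = 50 and x + y = 10

Let a tangent through (15, −5) have slope m. Its distance from (0, 0) must equal 5√2:
[m·(−15) − (5)]² = 50(m² + 1)
7m² + 6m − 1 = 0, so m = 1/7 or m = −1.
With m = 1/7: x − 7y = 50. With m = −1: x + y = 10.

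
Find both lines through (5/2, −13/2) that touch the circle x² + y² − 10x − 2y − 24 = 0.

x − 7y = 48 and x + y = −4

Write the tangent as mx − y + (−13/2 − m·(5/2)) = 0 and set its distance from the centre to 5√2:
[m·(5/2) − (15/2)]² = 50(m² + 1)
7m² + 6m − 1 = 0, so m = 1/7 or m = −1.
Through (5/2, −13/2) these give x − 7y = 48 and x + y = −4.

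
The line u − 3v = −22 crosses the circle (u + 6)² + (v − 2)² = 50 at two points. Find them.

(−13, 3) and (−1, 7)

Express v = (22 + u)/3 and substitute into the circle:
10u² + 140u + 130 = 0  ⟹  u² + 14u + 13 = 0
u = −1 or u = −13, giving (−1, 7) and (−13, 3).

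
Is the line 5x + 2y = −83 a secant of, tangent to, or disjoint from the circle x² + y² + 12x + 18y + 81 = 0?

disjoint

Substituting the line into the circle gives 29x² + 698x + 4225 = 0.
Δ = 487204 − 490100 = −2896.
No real roots: the line does not meet the circle.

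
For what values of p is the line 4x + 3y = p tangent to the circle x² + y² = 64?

For a tangent, require d(centre, line) = r = 8.
|4·0 + 3·0 − p| / √25 = 8
|p| = 8·5, so p = 40 or p = −40.

p = −40 or p = 40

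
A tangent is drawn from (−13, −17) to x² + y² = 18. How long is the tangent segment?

With centre O = (0, 0), |OP|² = 458 and r² = 18.
The tangent meets the radius at right angles, so tangent² = |PO|² − r² = 458 − 18 = 440.

2√110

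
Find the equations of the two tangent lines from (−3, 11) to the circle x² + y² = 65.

4x + 7y = 65 and 7x − 4y = −65

A line y − (11) = m(x − (−3)) is tangent when its distance from (0, 0) is √65:
(3m − (−11))² = 65(m² + 1)
28m² − 33m − 28 = 0, so m = −4/7 or m = 7/4.
Through (−3, 11) these give 4x + 7y = 65 and 7x − 4y = −65.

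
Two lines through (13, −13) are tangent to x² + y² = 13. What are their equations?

Let a tangent through (13, −13) have slope m. Its distance from (0, 0) must equal √13:
[m·(−13) − (13)]² = 13(m² + 1)
6m² + 13m + 6 = 0, so m = −3/2 or m = −2/3.
With m = −3/2: 3x + 2y = 13. With m = −2/3: 2x + 3y = −13.

3x + 2y = 13 and 2x + 3y = −13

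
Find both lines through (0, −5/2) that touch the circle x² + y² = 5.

x − 2y = 5 and x + 2y = −5

Write the tangent as mx − y + (−5/2 − m·(0)) = 0 and set its distance from the centre to √5:
(0m − (5/2))² = 5(m² + 1)
4m² − 1 = 0, so m = 1/2 or m = −1/2.
Through (0, −5/2) these give x − 2y = 5 and x + 2y = −5.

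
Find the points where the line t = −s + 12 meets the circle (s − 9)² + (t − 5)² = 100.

Express t = −s + 12 and substitute into the circle:
2s² − 32s + 30 = 0  ⟹  s² − 16s + 15 = 0
s = 15 or s = 1, giving (15, −3) and (1, 11).

(1, 11) and (15, −3)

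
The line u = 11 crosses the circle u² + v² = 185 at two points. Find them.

(11, −8) and (11, 8)

The line gives u = 11. Substituting into the circle:
v² − 64 = 0
v = 8 or v = −8, giving (11, 8) and (11, −8).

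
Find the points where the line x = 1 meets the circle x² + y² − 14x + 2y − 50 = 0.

(1, −9) and (1, 7)

The line gives x = 1. Substituting into the circle:
y² + 2y − 63 = 0
y = 7 or y = −9, giving (1, 7) and (1, −9).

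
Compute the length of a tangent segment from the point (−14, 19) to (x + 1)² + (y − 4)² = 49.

√345

Centre (−1, 4), r² = 49. |PO|² = (−13)² + (15)² = 394.
The tangent meets the radius at right angles, so tangent² = |PO|² − r² = 394 − 49 = 345.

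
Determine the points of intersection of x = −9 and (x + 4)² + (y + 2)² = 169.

The line gives x = −9. Substituting into the circle:
y² + 4y − 140 = 0
y = 10 or y = −14, giving (−9, 10) and (−9, −14).

(−9, −14) and (−9, 10)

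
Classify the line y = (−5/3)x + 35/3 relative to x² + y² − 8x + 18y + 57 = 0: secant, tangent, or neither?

Substituting the line into the circle gives 34x² − 692x + 3628 = 0.
Discriminant = (−692)² − 4·34·(3628) = −14544 < 0.
No real roots: the line does not meet the circle.

neither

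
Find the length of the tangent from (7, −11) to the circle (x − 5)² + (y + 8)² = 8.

√5

Centre (5, −8), r² = 8. |PO|² = (2)² + (−3)² = 13.
Power of the point: PT² = |PO|² − r² = 5, so PT = √5.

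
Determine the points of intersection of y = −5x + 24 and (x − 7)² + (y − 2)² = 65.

(3, 9) and (6, −6)

Express y = −5x + 24 and substitute into the circle:
26x² − 234x + 468 = 0  ⟹  x² − 9x + 18 = 0
x = 6 or x = 3, giving (6, −6) and (3, 9).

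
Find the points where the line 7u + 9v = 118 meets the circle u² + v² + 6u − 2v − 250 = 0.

(−5, 17) and (13, 3)

Express v = (118 − 7u)/9 and substitute into the circle:
130u² − 1040u − 8450 = 0  ⟹  u² − 8u − 65 = 0
u = 13 or u = −5, giving (13, 3) and (−5, 17).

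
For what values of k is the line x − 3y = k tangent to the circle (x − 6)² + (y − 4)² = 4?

k = −6 ± 2√10

The line touches the circle iff its distance from (6, 4) is 2:
|1·6 − 3·4 − k| / √10 = 2
|k − (−6)| = 2√10.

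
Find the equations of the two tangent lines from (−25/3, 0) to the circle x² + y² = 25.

A line y − (0) = m(x − (−25/3)) is tangent when its distance from (0, 0) is 5:
(25/3m − (0))² = 25(m² + 1)
16m² − 9 = 0, so m = 3/4 or m = −3/4.
With m = 3/4: 3x − 4y = −25. With m = −3/4: 3x + 4y = −25.

3x − 4y = −25 and 3x + 4y = −25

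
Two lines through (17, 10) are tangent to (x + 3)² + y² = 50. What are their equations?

x − 7y = −53 and x − y = 7

A line y − (10) = m(x − (17)) is tangent when its distance from (−3, 0) is 5√2:
[m·(−20) − (−10)]² = 50(m² + 1)
7m² − 8m + 1 = 0, so m = 1/7 or m = 1.
With m = 1/7: x − 7y = −53. With m = 1: x − y = 7.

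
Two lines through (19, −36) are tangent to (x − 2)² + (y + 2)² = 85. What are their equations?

A line y − (−36) = m(x − (19)) is tangent when its distance from (2, −2) is √85:
[m·(−17) − (34)]² = 85(m² + 1)
12m² + 68m + 63 = 0, so m = −9/2 or m = −7/6.
With m = −9/2: 9x + 2y = 99. With m = −7/6: 7x + 6y = −83.

9x + 2y = 99 and 7x + 6y = −83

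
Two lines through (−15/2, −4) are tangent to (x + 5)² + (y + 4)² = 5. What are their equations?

2x − y = −11 and 2x + y = −19

A line y − (−4) = m(x − (−15/2)) is tangent when its distance from (−5, −4) is √5:
(5/2m − (0))² = 5(m² + 1)
m² − 4 = 0, so m = 2 or m = −2.
With m = 2: 2x − y = −11. With m = −2: 2x + y = −19.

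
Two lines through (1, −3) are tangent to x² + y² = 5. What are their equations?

2x − y = 5 and x + 2y = −5

Let a tangent through (1, −3) have slope m. Its distance from (0, 0) must equal √5:
(−1m − (3))² = 5(m² + 1)
2m² − 3m − 2 = 0, so m = 2 or m = −1/2.
Through (1, −3) these give 2x − y = 5 and x + 2y = −5.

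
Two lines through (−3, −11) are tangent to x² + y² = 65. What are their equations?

4x − 7y = 65 and 7x + 4y = −65

Write the tangent as mx − y + (−11 − m·(−3)) = 0 and set its distance from the centre to √65:
[m·(3) − (11)]² = 65(m² + 1)
28m² + 33m − 28 = 0, so m = 4/7 or m = −7/4.
Through (−3, −11) these give 4x − 7y = 65 and 7x + 4y = −65.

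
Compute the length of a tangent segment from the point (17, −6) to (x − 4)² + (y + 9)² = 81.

With centre O = (4, −9), |OP|² = 178 and r² = 81.
Power of the point: PT² = |PO|² − r² = 97, so PT = √97.

√97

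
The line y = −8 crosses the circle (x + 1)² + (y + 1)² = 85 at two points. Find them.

(−7, −8) and (5, −8)

From the line, y = −8. Substituting:
x² + 2x − 35 = 0
x = 5 or x = −7, giving (5, −8) and (−7, −8).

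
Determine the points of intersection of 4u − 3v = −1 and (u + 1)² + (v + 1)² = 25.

Substitute v = (1 + 4u)/3:
25u² + 50u − 200 = 0  ⟹  u² + 2u − 8 = 0
u = 2 or u = −4, giving (2, 3) and (−4, −5).

(−4, −5) and (2, 3)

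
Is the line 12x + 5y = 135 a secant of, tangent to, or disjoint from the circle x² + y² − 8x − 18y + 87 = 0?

Substituting the line into the circle gives 169x² − 2360x + 8250 = 0.
Δ = 5569600 − 5577000 = −7400.
No real roots: the line does not meet the circle.

disjoint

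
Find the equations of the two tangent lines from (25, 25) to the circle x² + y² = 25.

A line y − (25) = m(x − (25)) is tangent when its distance from (0, 0) is 5:
(−25m − (−25))² = 25(m² + 1)
12m² − 25m + 12 = 0, so m = 4/3 or m = 3/4.
Through (25, 25) these give 4x − 3y = 25 and 3x − 4y = −25.

4x − 3y = 25 and 3x − 4y = −25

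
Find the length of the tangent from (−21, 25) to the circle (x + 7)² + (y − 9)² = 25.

The centre is (−7, 9) and r = 5. The square of the distance from P to the centre is 196 + 256 = 452.
Power of the point: PT² = |PO|² − r² = 427, so PT = √427.

√427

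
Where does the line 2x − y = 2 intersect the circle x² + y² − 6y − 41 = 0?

(−1, −4) and (5, 8)

Substitute y = 2x − 2:
5x² − 20x − 25 = 0  ⟹  x² − 4x − 5 = 0
x = 5 or x = −1, giving (5, 8) and (−1, −4).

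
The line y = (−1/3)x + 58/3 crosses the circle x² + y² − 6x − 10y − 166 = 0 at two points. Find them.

Express y = (58 − x)/3 and substitute into the circle:
10x² − 140x + 130 = 0  ⟹  x² − 14x + 13 = 0
x = 13 or x = 1, giving (13, 15) and (1, 19).

(1, 19) and (13, 15)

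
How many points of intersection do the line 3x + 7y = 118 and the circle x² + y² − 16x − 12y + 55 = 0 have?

Centre (8, 6), r² = 45. Distance² from centre to line = (−52)²/58 = 1352/29.
Since d² > r², the line lies outside the circle.

0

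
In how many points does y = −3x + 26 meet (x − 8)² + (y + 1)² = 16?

Substituting the line into the circle gives 10x² − 178x + 777 = 0.
Δ = 31684 − 31080 = 604.
Two real roots: the line is a secant.

2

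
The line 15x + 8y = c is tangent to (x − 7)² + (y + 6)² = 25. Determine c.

For a tangent, require d(centre, line) = r = 5.
|15·7 + 8·(−6) − c| / √289 = 5
|c − (57)| = 5·17, so c = 142 or c = −28.

c = −28 or c = 142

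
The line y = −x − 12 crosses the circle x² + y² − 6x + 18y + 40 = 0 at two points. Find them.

Express y = −x − 12 and substitute into the circle:
2x² − 32 = 0  ⟹  x² − 16 = 0
x = 4 or x = −4, giving (4, −16) and (−4, −8).

(−4, −8) and (4, −16)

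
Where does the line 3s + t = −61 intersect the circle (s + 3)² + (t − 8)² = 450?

Express t = −3s − 61 and substitute into the circle:
10s² + 420s + 4320 = 0  ⟹  s² + 42s + 432 = 0
s = −18 or s = −24, giving (−18, −7) and (−24, 11).

(−24, 11) and (−18, −7)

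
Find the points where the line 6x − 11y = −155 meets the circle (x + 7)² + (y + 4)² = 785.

(−35, −5) and (9, 19)

Substitute y = (155 + 6x)/11:
157x² + 4082x − 49455 = 0  ⟹  x² + 26x − 315 = 0
x = 9 or x = −35, giving (9, 19) and (−35, −5).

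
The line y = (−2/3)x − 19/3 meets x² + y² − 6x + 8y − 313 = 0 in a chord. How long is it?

Express y = (−19 − 2x)/3 and substitute into the circle:
13x² − 26x − 2912 = 0  ⟹  x² − 2x − 224 = 0
x = 16 or x = −14, giving (16, −17) and (−14, 3).
|(16, −17) − (−14, 3)| = √((30)² + (−20)²) = 10√13.

10√13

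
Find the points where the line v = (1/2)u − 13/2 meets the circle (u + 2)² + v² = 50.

(−1, −7) and (3, −5)

From the line, v = (−13 + u)/2. Substituting:
5u² − 10u − 15 = 0  ⟹  u² − 2u − 3 = 0
u = 3 or u = −1, giving (3, −5) and (−1, −7).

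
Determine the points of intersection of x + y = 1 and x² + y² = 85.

(−6, 7) and (7, −6)

Express y = −x + 1 and substitute into the circle:
2x² − 2x − 84 = 0  ⟹  x² − x − 42 = 0
x = 7 or x = −6, giving (7, −6) and (−6, 7).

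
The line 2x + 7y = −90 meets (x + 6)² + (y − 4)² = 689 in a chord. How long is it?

The distance from (−6, 4) to the line is 106/√53, and r² = 689.
Chord = 2√(r² − d²) = 2·√(477) = 6√53.

6√53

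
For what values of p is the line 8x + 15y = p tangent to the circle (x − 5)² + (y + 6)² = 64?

For a tangent, require d(centre, line) = r = 8.
|8·5 + 15·(−6) − p| / √289 = 8
|p − (−50)| = 8·17, so p = 86 or p = −186.

p = −186 or p = 86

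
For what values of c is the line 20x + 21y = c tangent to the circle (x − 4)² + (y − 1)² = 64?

c = −131 or c = 333

Tangency holds when the distance from the centre (4, 1) to the line equals the radius 8:
|20·4 + 21·1 − c| / √841 = 8
|c − (101)| = 8·29, so c = 333 or c = −131.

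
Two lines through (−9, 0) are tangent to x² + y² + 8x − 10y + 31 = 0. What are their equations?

3x − y = −27 and x − 3y = −9

Let a tangent through (−9, 0) have slope m. Its distance from (−4, 5) must equal √10:
[m·(5) − (5)]² = 10(m² + 1)
3m² − 10m + 3 = 0, so m = 3 or m = 1/3.
With m = 3: 3x − y = −27. With m = 1/3: x − 3y = −9.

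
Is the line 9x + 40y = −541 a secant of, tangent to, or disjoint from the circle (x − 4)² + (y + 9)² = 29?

secant

Centre (4, −9), r² = 29. Distance² from centre to line = (217)²/1681 = 47089/1681.
Since d² < r², the line cuts the circle twice.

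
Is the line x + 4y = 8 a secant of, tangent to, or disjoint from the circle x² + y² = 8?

secant

Centre (0, 0), r² = 8. Distance² from centre to line = (−8)²/17 = 64/17.
Since d² < r², the line cuts the circle twice.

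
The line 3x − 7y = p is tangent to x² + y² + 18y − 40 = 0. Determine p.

p = 63 ± 11√58

The line touches the circle iff its distance from (0, −9) is 11:
|3·0 − 7·(−9) − p| / √58 = 11
|p − (63)| = 11√58.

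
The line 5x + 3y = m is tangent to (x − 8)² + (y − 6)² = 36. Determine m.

m = 58 ± 6√34

Tangency holds when the distance from the centre (8, 6) to the line equals the radius 6:
|5·8 + 3·6 − m| / √34 = 6
|m − (58)| = 6√34.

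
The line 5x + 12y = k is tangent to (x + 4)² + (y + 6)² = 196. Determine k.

The line touches the circle iff its distance from (−4, −6) is 14:
|5·(−4) + 12·(−6) − k| / √169 = 14
|k − (−92)| = 14·13, so k = 90 or k = −274.

k = −274 or k = 90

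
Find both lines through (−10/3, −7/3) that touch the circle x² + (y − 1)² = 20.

x + 2y = −8 and 2x + y = −9

Write the tangent as mx − y + (−7/3 − m·(−10/3)) = 0 and set its distance from the centre to 2√5:
(10/3m − (10/3))² = 20(m² + 1)
2m² + 5m + 2 = 0, so m = −1/2 or m = −2.
Through (−10/3, −7/3) these give x + 2y = −8 and 2x + y = −9.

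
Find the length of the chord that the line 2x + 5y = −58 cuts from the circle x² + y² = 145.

Centre (0, 0), r² = 145. Perpendicular distance d from centre to line = |58| / √29 = 58/√29.
Half the chord is √(r² − d²) = √(29), so the full chord is 2√29.

2√29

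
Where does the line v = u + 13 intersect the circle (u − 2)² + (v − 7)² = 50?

(−5, 8) and (1, 14)

From the line, v = u + 13. Substituting:
2u² + 8u − 10 = 0  ⟹  u² + 4u − 5 = 0
u = 1 or u = −5, giving (1, 14) and (−5, 8).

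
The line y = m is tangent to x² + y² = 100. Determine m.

Tangency holds when the distance from the centre (0, 0) to the line equals the radius 10:
|0·0 + 1·0 − m| / √1 = 10
|m| = 10, so m = 10 or m = −10.

m = −10 or m = 10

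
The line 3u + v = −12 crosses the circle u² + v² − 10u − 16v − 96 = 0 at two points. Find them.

Express v = −3u − 12 and substitute into the circle:
10u² + 110u + 240 = 0  ⟹  u² + 11u + 24 = 0
u = −3 or u = −8, giving (−3, −3) and (−8, 12).

(−8, 12) and (−3, −3)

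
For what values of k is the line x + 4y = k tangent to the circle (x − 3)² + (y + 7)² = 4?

The line touches the circle iff its distance from (3, −7) is 2:
|1·3 + 4·(−7) − k| / √17 = 2
|k − (−25)| = 2√17.

k = −25 ± 2√17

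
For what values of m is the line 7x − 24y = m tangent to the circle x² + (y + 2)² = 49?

The line touches the circle iff its distance from (0, −2) is 7:
|7·0 − 24·(−2) − m| / √625 = 7
|m − (48)| = 7·25, so m = 223 or m = −127.

m = −127 or m = 223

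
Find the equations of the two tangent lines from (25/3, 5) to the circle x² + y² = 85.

Let a tangent through (25/3, 5) have slope m. Its distance from (0, 0) must equal √85:
(−25/3m − (−5))² = 85(m² + 1)
14m² + 75m + 54 = 0, so m = −9/2 or m = −6/7.
With m = −9/2: 9x + 2y = 85. With m = −6/7: 6x + 7y = 85.

9x + 2y = 85 and 6x + 7y = 85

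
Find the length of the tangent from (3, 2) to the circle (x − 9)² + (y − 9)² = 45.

Centre (9, 9), r² = 45. |PO|² = (−6)² + (−7)² = 85.
The tangent meets the radius at right angles, so tangent² = |PO|² − r² = 85 − 45 = 40.

2√10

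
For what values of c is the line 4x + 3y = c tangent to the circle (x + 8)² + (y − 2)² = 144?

c = −86 or c = 34

Tangency holds when the distance from the centre (−8, 2) to the line equals the radius 12:
|4·(−8) + 3·2 − c| / √25 = 12
|c − (−26)| = 12·5, so c = 34 or c = −86.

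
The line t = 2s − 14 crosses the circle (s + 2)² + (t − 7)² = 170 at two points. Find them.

(5, −4) and (11, 8)

Express t = 2s − 14 and substitute into the circle:
5s² − 80s + 275 = 0  ⟹  s² − 16s + 55 = 0
s = 11 or s = 5, giving (11, 8) and (5, −4).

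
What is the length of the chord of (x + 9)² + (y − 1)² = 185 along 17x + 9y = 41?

The distance from (−9, 1) to the line is 185/√370, and r² = 185.
Half the chord is √(r² − d²) = √(185/2), so the full chord is √370.

√370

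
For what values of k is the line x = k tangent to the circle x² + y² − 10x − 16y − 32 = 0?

The line touches the circle iff its distance from (5, 8) is 11:
|1·5 + 0·8 − k| / √1 = 11
|k − (5)| = 11, so k = 16 or k = −6.

k = −6 or k = 16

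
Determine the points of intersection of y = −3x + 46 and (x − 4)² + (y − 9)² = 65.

Express y = −3x + 46 and substitute into the circle:
10x² − 230x + 1320 = 0  ⟹  x² − 23x + 132 = 0
x = 12 or x = 11, giving (12, 10) and (11, 13).

(11, 13) and (12, 10)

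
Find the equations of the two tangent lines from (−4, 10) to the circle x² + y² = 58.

A line y − (10) = m(x − (−4)) is tangent when its distance from (0, 0) is √58:
[m·(4) − (−10)]² = 58(m² + 1)
21m² − 40m − 21 = 0, so m = −3/7 or m = 7/3.
With m = −3/7: 3x + 7y = 58. With m = 7/3: 7x − 3y = −58.

3x + 7y = 58 and 7x − 3y = −58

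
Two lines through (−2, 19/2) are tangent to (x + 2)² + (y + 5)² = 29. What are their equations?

5x + 2y = 9 and 5x − 2y = −29

A line y − (19/2) = m(x − (−2)) is tangent when its distance from (−2, −5) is √29:
[m·(0) − (−29/2)]² = 29(m² + 1)
4m² − 25 = 0, so m = −5/2 or m = 5/2.
With m = −5/2: 5x + 2y = 9. With m = 5/2: 5x − 2y = −29.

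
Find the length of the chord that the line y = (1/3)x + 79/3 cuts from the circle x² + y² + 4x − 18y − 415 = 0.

10√10

From the line, y = (79 + x)/3. Substituting:
10x² + 140x − 1760 = 0  ⟹  x² + 14x − 176 = 0
x = 8 or x = −22, giving (8, 29) and (−22, 19).
Chord length = distance between (8, 29) and (−22, 19) = √1000 = 10√10.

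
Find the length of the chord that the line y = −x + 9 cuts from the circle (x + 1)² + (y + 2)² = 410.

26√2

Centre (−1, −2), r² = 410. Perpendicular distance d from centre to line = |−12| / √2 = 12/√2.
Half the chord is √(r² − d²) = √(338), so the full chord is 26√2.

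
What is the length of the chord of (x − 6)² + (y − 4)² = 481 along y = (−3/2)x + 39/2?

12√13

From the line, y = (39 − 3x)/2. Substituting:
13x² − 234x − 819 = 0  ⟹  x² − 18x − 63 = 0
x = 21 or x = −3, giving (21, −12) and (−3, 24).
|(21, −12) − (−3, 24)| = √((24)² + (−36)²) = 12√13.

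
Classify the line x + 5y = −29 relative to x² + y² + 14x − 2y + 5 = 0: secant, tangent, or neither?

secant

Substituting the line into the circle gives 26x² + 418x + 1256 = 0.
Discriminant = (418)² − 4·26·(1256) = 44100 > 0.
Two real roots: the line is a secant.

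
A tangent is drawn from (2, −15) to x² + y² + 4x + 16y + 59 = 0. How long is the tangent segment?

The centre is (−2, −8) and r = 3. The square of the distance from P to the centre is 16 + 49 = 65.
The tangent meets the radius at right angles, so tangent² = |PO|² − r² = 65 − 9 = 56.

2√14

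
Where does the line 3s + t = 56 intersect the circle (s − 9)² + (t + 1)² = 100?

Express t = −3s + 56 and substitute into the circle:
10s² − 360s + 3230 = 0  ⟹  s² − 36s + 323 = 0
s = 19 or s = 17, giving (19, −1) and (17, 5).

(17, 5) and (19, −1)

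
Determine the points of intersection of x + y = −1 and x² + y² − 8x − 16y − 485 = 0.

Substitute y = −x − 1:
2x² + 10x − 468 = 0  ⟹  x² + 5x − 234 = 0
x = 13 or x = −18, giving (13, −14) and (−18, 17).

(−18, 17) and (13, −14)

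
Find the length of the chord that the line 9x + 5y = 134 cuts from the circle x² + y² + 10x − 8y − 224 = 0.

√106

The distance from (−5, 4) to the line is 159/√106, and r² = 265.
Half the chord is √(r² − d²) = √(53/2), so the full chord is √106.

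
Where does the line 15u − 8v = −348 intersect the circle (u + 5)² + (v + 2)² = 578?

Substitute v = (348 + 15u)/8:
289u² + 11560u + 97104 = 0  ⟹  u² + 40u + 336 = 0
u = −12 or u = −28, giving (−12, 21) and (−28, −9).

(−28, −9) and (−12, 21)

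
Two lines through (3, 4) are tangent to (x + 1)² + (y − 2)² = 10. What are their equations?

x + 3y = 15 and 3x − y = 5

Let a tangent through (3, 4) have slope m. Its distance from (−1, 2) must equal √10:
(−4m − (−2))² = 10(m² + 1)
3m² − 8m − 3 = 0, so m = −1/3 or m = 3.
With m = −1/3: x + 3y = 15. With m = 3: 3x − y = 5.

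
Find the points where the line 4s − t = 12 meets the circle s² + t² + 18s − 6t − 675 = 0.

Express t = 4s − 12 and substitute into the circle:
17s² − 102s − 459 = 0  ⟹  s² − 6s − 27 = 0
s = 9 or s = −3, giving (9, 24) and (−3, −24).

(−3, −24) and (9, 24)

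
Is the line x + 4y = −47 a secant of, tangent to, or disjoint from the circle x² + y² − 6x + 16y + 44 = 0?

secant

d² = (1·3 + 4·(−8) − (−47))²/17 = 324/17; r² = 29.
Since d² < r², the line cuts the circle twice.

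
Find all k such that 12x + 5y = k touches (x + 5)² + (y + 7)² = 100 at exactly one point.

The line touches the circle iff its distance from (−5, −7) is 10:
|12·(−5) + 5·(−7) − k| / √169 = 10
|k − (−95)| = 10·13, so k = 35 or k = −225.

k = −225 or k = 35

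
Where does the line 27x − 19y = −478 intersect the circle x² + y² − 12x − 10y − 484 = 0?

(−17, 1) and (2, 28)

Express y = (478 + 27x)/19 and substitute into the circle:
1090x² + 16350x − 37060 = 0  ⟹  x² + 15x − 34 = 0
x = 2 or x = −17, giving (2, 28) and (−17, 1).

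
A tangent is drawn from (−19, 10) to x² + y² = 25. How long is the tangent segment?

2√109

Centre (0, 0), r² = 25. |PO|² = (−19)² + (10)² = 461.
By the tangent–radius right angle, tangent length = √(|PO|² − r²) = √436 = 2√109.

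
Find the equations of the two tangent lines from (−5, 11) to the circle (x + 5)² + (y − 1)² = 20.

2x − y = −21 and 2x + y = 1

Let a tangent through (−5, 11) have slope m. Its distance from (−5, 1) must equal 2√5:
[m·(0) − (−10)]² = 20(m² + 1)
m² − 4 = 0, so m = 2 or m = −2.
Through (−5, 11) these give 2x − y = −21 and 2x + y = 1.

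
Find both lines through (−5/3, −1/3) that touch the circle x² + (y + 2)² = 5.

A line y − (−1/3) = m(x − (−5/3)) is tangent when its distance from (0, −2) is √5:
(5/3m − (−5/3))² = 5(m² + 1)
2m² − 5m + 2 = 0, so m = 2 or m = 1/2.
Through (−5/3, −1/3) these give 2x − y = −3 and x − 2y = −1.

2x − y = −3 and x − 2y = −1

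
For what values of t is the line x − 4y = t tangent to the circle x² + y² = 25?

t = ±5√17

Tangency holds when the distance from the centre (0, 0) to the line equals the radius 5:
|1·0 − 4·0 − t| / √17 = 5
|t| = 5√17.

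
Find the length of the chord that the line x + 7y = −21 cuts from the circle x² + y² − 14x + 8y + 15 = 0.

Express y = (−21 − x)/7 and substitute into the circle:
50x² − 700x = 0  ⟹  x² − 14x = 0
x = 14 or x = 0, giving (14, −5) and (0, −3).
Chord length = distance between (14, −5) and (0, −3) = √200 = 10√2.

10√2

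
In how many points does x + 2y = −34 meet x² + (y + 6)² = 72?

0

d² = (1·0 + 2·(−6) − (−34))²/5 = 484/5; r² = 72.
Since d² > r², the line lies outside the circle.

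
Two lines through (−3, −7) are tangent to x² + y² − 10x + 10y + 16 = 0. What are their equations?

Let a tangent through (−3, −7) have slope m. Its distance from (5, −5) must equal √34:
(8m − (2))² = 34(m² + 1)
15m² − 16m − 15 = 0, so m = −3/5 or m = 5/3.
Through (−3, −7) these give 3x + 5y = −44 and 5x − 3y = 6.

3x + 5y = −44 and 5x − 3y = 6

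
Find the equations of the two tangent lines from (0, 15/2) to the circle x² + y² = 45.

x + 2y = 15 and x − 2y = −15

Let a tangent through (0, 15/2) have slope m. Its distance from (0, 0) must equal 3√5:
(0m − (−15/2))² = 45(m² + 1)
4m² − 1 = 0, so m = −1/2 or m = 1/2.
With m = −1/2: x + 2y = 15. With m = 1/2: x − 2y = −15.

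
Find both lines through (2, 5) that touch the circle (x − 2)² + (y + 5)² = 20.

2x + y = 9 and 2x − y = −1

A line y − (5) = m(x − (2)) is tangent when its distance from (2, −5) is 2√5:
(0m − (−10))² = 20(m² + 1)
m² − 4 = 0, so m = −2 or m = 2.
Through (2, 5) these give 2x + y = 9 and 2x − y = −1.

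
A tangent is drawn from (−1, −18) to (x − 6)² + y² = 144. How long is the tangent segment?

√229

With centre O = (6, 0), |OP|² = 373 and r² = 144.
By the tangent–radius right angle, tangent length = √(|PO|² − r²) = √229.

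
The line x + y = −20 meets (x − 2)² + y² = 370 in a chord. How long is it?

The distance from (2, 0) to the line is 22/√2, and r² = 370.
Half the chord is √(r² − d²) = √(128), so the full chord is 16√2.

16√2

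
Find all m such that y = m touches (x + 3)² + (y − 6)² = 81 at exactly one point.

m = −3 or m = 15

Tangency holds when the distance from the centre (−3, 6) to the line equals the radius 9:
|0·(−3) + 1·6 − m| / √1 = 9
|m − (6)| = 9, so m = 15 or m = −3.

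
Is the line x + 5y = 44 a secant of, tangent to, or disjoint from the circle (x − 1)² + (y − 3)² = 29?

d² = (1·1 + 5·3 − (44))²/26 = 392/13; r² = 29.
Since d² > r², the line lies outside the circle.

disjoint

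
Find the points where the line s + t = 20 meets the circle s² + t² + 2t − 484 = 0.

From the line, t = −s + 20. Substituting:
2s² − 42s − 44 = 0  ⟹  s² − 21s − 22 = 0
s = 22 or s = −1, giving (22, −2) and (−1, 21).

(−1, 21) and (22, −2)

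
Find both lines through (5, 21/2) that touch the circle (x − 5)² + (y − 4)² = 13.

3x + 2y = 36 and 3x − 2y = −6

Let a tangent through (5, 21/2) have slope m. Its distance from (5, 4) must equal √13:
(0m − (−13/2))² = 13(m² + 1)
4m² − 9 = 0, so m = −3/2 or m = 3/2.
With m = −3/2: 3x + 2y = 36. With m = 3/2: 3x − 2y = −6.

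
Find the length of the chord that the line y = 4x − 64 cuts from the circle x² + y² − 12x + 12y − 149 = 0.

From the line, y = 4x − 64. Substituting:
17x² − 476x + 3179 = 0  ⟹  x² − 28x + 187 = 0
x = 17 or x = 11, giving (17, 4) and (11, −20).
|(17, 4) − (11, −20)| = √((6)² + (24)²) = 6√17.

6√17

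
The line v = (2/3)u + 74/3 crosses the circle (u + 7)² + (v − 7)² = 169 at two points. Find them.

Substitute v = (74 + 2u)/3:
13u² + 338u + 1729 = 0  ⟹  u² + 26u + 133 = 0
u = −7 or u = −19, giving (−7, 20) and (−19, 12).

(−19, 12) and (−7, 20)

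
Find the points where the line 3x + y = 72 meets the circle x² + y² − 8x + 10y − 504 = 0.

(20, 12) and (27, −9)

Express y = −3x + 72 and substitute into the circle:
10x² − 470x + 5400 = 0  ⟹  x² − 47x + 540 = 0
x = 27 or x = 20, giving (27, −9) and (20, 12).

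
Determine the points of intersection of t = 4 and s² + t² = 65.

(−7, 4) and (7, 4)

Express t = 4 and substitute into the circle:
s² − 49 = 0
s = 7 or s = −7, giving (7, 4) and (−7, 4).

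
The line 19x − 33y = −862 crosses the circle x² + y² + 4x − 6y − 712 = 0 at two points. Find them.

From the line, y = (862 + 19x)/33. Substituting:
1450x² + 33350x − 203000 = 0  ⟹  x² + 23x − 140 = 0
x = 5 or x = −28, giving (5, 29) and (−28, 10).

(−28, 10) and (5, 29)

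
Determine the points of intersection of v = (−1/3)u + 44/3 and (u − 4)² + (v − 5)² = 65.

Substitute v = (44 − u)/3:
10u² − 130u + 400 = 0  ⟹  u² − 13u + 40 = 0
u = 8 or u = 5, giving (8, 12) and (5, 13).

(5, 13) and (8, 12)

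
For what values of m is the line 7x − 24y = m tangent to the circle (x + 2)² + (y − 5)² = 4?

Tangency holds when the distance from the centre (−2, 5) to the line equals the radius 2:
|7·(−2) − 24·5 − m| / √625 = 2
|m − (−134)| = 2·25, so m = −84 or m = −184.

m = −184 or m = −84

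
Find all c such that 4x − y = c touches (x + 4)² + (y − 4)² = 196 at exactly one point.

The line touches the circle iff its distance from (−4, 4) is 14:
|4·(−4) − 1·4 − c| / √17 = 14
|c − (−20)| = 14√17.

c = −20 ± 14√17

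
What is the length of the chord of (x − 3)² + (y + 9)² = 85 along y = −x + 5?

Centre (3, −9), r² = 85. Perpendicular distance d from centre to line = |−11| / √2 = 11/√2.
Half the chord is √(r² − d²) = √(49/2), so the full chord is 7√2.

7√2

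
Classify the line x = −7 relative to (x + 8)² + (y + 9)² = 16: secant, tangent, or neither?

Centre (−8, −9), r² = 16. Distance² from centre to line = (−1)² = 1.
Since d² < r², the line cuts the circle twice.

secant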